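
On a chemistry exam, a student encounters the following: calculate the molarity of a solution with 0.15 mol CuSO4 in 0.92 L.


M = n/V = 0.15/0.92 = 0.163 mol/L

0.163 M


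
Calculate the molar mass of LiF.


M(LiF) = 1×6.94 + 1×19.0
= 6.94 + 19.0
= 25.94 g/mol

25.94 g/mol


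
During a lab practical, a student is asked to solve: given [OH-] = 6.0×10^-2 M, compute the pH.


pOH = -log10([OH-]) = -log10(6.0×10^-2)
= 2 - log10(6.0) = 1.22
pH = 14 - pOH = 14 - 1.22 = 12.78

12.78


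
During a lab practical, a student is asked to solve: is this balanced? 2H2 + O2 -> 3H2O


Equation: 2H2 + O2 -> 3H2O
Check atoms: H: 4≠6, O: 2≠3
Not balanced

No, not balanced


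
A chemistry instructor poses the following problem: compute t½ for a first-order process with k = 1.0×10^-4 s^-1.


t½ = ln2/k = 0.693147/(1.0×10^-4 s^-1)
= 6931 s

6931 s


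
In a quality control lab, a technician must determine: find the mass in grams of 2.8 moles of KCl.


M(KCl) = 74.55 g/mol
mass = n × M = 2.8 × 74.55 = 208.74 g

208.74 g


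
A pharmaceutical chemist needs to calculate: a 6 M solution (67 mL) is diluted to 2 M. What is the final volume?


C1V1 = C2V2
6 × 67 = 2 × V2
V2 = 402/2 = 201.0 mL

201.0 mL


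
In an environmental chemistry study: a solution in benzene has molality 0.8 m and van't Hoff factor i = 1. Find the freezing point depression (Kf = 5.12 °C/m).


ΔTf = Kf × m × i
= 5.12 × 0.8 × 1
= 4.096 °C

4.096 °C


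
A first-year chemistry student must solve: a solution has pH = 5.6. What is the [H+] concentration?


[H+] = 10^(-pH) = 10^(-5.6)
= 2.51×10^-6 M

2.51×10^-6 M


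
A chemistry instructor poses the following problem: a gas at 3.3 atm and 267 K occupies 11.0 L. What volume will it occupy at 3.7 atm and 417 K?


P1V1/T1 = P2V2/T2
V2 = P1V1T2/(T1P2)
= 3.3×11.0×417/(267×3.7)
= 15.323 L

15.323 L


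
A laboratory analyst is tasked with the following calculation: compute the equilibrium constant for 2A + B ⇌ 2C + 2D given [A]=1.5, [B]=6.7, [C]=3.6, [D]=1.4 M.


Kc = [C]^2[D]^2/([A]^2[B])
= (3.6^2 × 1.4^2)/(1.5^2 × 6.7^1)
= 25.4016/15.075
= 1.685

1.685


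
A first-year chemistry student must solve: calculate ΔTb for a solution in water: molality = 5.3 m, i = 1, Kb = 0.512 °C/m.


ΔTb = Kb × m × i
= 0.512 × 5.3 × 1
= 2.7136 °C

2.7136 °C


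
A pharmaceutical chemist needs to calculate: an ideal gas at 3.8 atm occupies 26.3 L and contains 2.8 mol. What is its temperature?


PV = nRT  (R = 0.08206 L·atm/(mol·K))
T = PV/(nR) = 3.8×26.3/(2.8×0.08206)
= 99.94/0.229768
= 434.96 K

434.96 K


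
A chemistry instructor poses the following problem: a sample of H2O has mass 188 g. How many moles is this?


M(H2O) = 18.02 g/mol
n = mass/M = 188/18.02 = 10.4329 mol

10.4329 mol


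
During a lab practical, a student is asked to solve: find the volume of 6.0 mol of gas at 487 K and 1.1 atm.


PV = nRT  (R = 0.08206 L·atm/(mol·K))
V = nRT/P = 6.0×0.08206×487/1.1
= 217.981 L

217.981 L


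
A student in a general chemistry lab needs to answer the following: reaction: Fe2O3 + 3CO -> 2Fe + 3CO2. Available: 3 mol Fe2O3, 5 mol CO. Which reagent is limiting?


Mole ratio available / coefficient:
  Fe2O3: 3/1 = 3.000
  CO: 5/3 = 1.667
Smaller ratio is limiting.

CO


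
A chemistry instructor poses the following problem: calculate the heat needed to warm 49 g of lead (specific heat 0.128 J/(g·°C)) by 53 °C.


q = mcΔT = 49 × 0.128 × 53
= 332.42 J

332.42 J


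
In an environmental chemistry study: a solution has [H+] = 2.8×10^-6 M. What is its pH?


pH = -log10([H+]) = -log10(2.8×10^-6)
= 6 - log10(2.8)
= 6 - 0.45
= 5.55

5.55


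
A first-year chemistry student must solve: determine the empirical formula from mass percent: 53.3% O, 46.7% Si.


Assume 100 g sample. Moles of each element:
  O: 53.3/16.0 = 3.331 mol
  Si: 46.7/28.09 = 1.663 mol
Divide by smallest (1.663):
  O: 3.331/1.663 = 2.0
  Si: 1.663/1.663 = 1.0
Empirical formula: SiO2

SiO2


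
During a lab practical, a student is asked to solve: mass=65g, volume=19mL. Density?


ρ = mass/volume
= 65/19
= 3.421 g/mL

3.421 g/mL


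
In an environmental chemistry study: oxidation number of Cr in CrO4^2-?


x + 4(-2) = -2, so x = +6
Oxidation number: +6

+6


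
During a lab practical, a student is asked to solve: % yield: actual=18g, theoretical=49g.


% yield = actual/theoretical × 100
= 18/49 × 100
= 36.73%

36.73%


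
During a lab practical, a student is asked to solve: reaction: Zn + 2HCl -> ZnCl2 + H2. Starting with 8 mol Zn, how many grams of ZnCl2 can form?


Mole ratio ZnCl2:Zn = 1:1
n(ZnCl2) = 8 × 1/1 = 8.000 mol
mass = 8.000 × 136.28 = 1090.24 g

1090.24 g


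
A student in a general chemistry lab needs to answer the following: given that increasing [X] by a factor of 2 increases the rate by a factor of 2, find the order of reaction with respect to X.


rate ∝ [X]^n
2^n = 2 → n = 1
Order in X: 1

1


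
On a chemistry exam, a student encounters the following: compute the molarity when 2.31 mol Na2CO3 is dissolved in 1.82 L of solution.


M = n/V = 2.31/1.82 = 1.269 mol/L

1.269 M


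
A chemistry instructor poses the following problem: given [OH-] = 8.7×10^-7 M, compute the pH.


pOH = -log10([OH-]) = -log10(8.7×10^-7)
= 7 - log10(8.7) = 6.06
pH = 14 - pOH = 14 - 6.06 = 7.94

7.94


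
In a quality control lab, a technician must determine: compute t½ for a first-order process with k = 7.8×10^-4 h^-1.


t½ = ln2/k = 0.693147/(7.8×10^-4 h^-1)
= 888.7 h

888.7 h


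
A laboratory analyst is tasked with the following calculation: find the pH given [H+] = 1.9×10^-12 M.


pH = -log10([H+]) = -log10(1.9×10^-12)
= 12 - log10(1.9)
= 12 - 0.28
= 11.72

11.72


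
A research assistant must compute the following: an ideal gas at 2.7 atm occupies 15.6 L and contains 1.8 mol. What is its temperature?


PV = nRT  (R = 0.08206 L·atm/(mol·K))
T = PV/(nR) = 2.7×15.6/(1.8×0.08206)
= 42.12/0.147708
= 285.16 K

285.16 K


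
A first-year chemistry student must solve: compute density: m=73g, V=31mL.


ρ = mass/volume
= 73/31
= 2.355 g/mL

2.355 g/mL


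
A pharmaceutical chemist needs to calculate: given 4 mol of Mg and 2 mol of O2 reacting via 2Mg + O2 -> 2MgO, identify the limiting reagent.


Mole ratio available / coefficient:
  Mg: 4/2 = 2.000
  O2: 2/1 = 2.000
Smaller ratio is limiting.

neither (stoichiometric); Mg and O2 are fully consumed


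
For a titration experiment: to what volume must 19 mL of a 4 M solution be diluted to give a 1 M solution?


C1V1 = C2V2
4 × 19 = 1 × V2
V2 = 76/1 = 76.0 mL

76.0 mL


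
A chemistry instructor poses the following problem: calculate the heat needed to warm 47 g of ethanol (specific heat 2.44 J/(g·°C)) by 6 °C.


q = mcΔT = 47 × 2.44 × 6
= 688.08 J

688.08 J


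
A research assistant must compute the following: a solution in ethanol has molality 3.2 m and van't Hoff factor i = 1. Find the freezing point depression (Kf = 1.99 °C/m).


ΔTf = Kf × m × i
= 1.99 × 3.2 × 1
= 6.368 °C

6.368 °C


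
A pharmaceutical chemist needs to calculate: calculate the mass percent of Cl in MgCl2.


M(MgCl2) = 1×24.31 + 2×35.45 = 95.21 g/mol
Mass of Cl = 2 × 35.45 = 70.90 g/mol
% Cl = 70.90/95.21 × 100 = 74.47%

74.47%


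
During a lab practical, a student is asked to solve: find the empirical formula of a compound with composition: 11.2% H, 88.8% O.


Assume 100 g sample. Moles of each element:
  H: 11.2/1.008 = 11.111 mol
  O: 88.8/16.0 = 5.55 mol
Divide by smallest (5.55):
  H: 11.111/5.55 = 2.0
  O: 5.55/5.55 = 1.0
Empirical formula: H2O

H2O


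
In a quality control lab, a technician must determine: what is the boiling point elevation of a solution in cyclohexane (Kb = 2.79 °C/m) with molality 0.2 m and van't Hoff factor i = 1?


ΔTb = Kb × m × i
= 2.79 × 0.2 × 1
= 0.558 °C

0.558 °C


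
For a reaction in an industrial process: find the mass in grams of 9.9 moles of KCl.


M(KCl) = 74.55 g/mol
mass = n × M = 9.9 × 74.55 = 738.05 g

738.05 g


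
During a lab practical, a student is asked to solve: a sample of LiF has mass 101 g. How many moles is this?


M(LiF) = 25.94 g/mol
n = mass/M = 101/25.94 = 3.8936 mol

3.8936 mol


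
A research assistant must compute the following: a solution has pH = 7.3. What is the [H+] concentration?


[H+] = 10^(-pH) = 10^(-7.3)
= 5.01×10^-8 M

5.01×10^-8 M


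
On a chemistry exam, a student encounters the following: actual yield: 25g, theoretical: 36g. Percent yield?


% yield = actual/theoretical × 100
= 25/36 × 100
= 69.44%

69.44%


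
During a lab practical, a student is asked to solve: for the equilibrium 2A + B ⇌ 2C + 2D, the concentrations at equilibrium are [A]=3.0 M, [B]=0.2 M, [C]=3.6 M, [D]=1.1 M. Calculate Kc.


Kc = [C]^2[D]^2/([A]^2[B])
= (3.6^2 × 1.1^2)/(3.0^2 × 0.2^1)
= 15.6816/1.8
= 8.712

8.712


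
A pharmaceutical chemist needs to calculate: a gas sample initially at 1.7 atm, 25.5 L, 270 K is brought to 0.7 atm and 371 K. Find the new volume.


P1V1/T1 = P2V2/T2
V2 = P1V1T2/(T1P2)
= 1.7×25.5×371/(270×0.7)
= 85.094 L

85.094 L


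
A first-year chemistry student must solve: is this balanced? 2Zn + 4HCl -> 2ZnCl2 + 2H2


Equation: 2Zn + 4HCl -> 2ZnCl2 + 2H2
Check atoms: Cl: 4=4, H: 4=4, Zn: 2=2
Balanced

Yes, balanced


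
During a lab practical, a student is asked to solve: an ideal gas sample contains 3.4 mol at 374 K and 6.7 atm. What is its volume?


PV = nRT  (R = 0.08206 L·atm/(mol·K))
V = nRT/P = 3.4×0.08206×374/6.7
= 15.574 L

15.574 L


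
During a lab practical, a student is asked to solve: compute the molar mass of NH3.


M(NH3) = 1×14.01 + 3×1.008
= 14.01 + 3.02
= 17.03 g/mol

17.03 g/mol


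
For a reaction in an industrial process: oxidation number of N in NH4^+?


x + 4(+1) = +1, so x = -3
Oxidation number: -3

-3


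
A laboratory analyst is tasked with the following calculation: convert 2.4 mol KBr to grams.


M(KBr) = 119.0 g/mol
mass = n × M = 2.4 × 119.0 = 285.60 g

285.60 g


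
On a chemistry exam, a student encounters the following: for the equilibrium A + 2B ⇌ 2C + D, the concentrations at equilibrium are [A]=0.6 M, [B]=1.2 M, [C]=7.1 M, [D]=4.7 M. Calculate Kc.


Kc = [C]^2[D]/([A][B]^2)
= (7.1^2 × 4.7^1)/(0.6^1 × 1.2^2)
= 236.927/0.864
= 274.2

274.2


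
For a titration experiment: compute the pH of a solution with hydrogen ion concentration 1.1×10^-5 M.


pH = -log10([H+]) = -log10(1.1×10^-5)
= 5 - log10(1.1)
= 5 - 0.04
= 4.96

4.96


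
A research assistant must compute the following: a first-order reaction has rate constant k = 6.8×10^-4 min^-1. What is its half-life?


t½ = ln2/k = 0.693147/(6.8×10^-4 min^-1)
= 1019 min

1019 min


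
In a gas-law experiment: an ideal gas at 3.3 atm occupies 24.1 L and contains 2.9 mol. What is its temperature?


PV = nRT  (R = 0.08206 L·atm/(mol·K))
T = PV/(nR) = 3.3×24.1/(2.9×0.08206)
= 79.53/0.237974
= 334.20 K

334.20 K


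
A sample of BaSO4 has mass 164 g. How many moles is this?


M(BaSO4) = 233.4 g/mol
n = mass/M = 164/233.4 = 0.7027 mol

0.7027 mol


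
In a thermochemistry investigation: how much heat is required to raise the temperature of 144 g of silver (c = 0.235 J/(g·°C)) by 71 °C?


q = mcΔT = 144 × 0.235 × 71
= 2402.64 J

2402.64 J


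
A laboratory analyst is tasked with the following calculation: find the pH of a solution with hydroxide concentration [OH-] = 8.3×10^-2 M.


pOH = -log10([OH-]) = -log10(8.3×10^-2)
= 2 - log10(8.3) = 1.08
pH = 14 - pOH = 14 - 1.08 = 12.92

12.92


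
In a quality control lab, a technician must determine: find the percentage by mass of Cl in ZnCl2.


M(ZnCl2) = 1×65.38 + 2×35.45 = 136.28 g/mol
Mass of Cl = 2 × 35.45 = 70.90 g/mol
% Cl = 70.90/136.28 × 100 = 52.03%

52.03%


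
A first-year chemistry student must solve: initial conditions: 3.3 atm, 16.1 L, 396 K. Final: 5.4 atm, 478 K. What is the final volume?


P1V1/T1 = P2V2/T2
V2 = P1V1T2/(T1P2)
= 3.3×16.1×478/(396×5.4)
= 11.876 L

11.876 L


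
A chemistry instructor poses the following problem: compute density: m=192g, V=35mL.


ρ = mass/volume
= 192/35
= 5.486 g/mL

5.486 g/mL


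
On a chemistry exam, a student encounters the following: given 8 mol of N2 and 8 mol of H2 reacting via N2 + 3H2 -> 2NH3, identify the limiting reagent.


Mole ratio available / coefficient:
  N2: 8/1 = 8.000
  H2: 8/3 = 2.667
Smaller ratio is limiting.

H2


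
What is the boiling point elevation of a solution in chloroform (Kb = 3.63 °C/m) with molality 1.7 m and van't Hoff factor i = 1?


ΔTb = Kb × m × i
= 3.63 × 1.7 × 1
= 6.171 °C

6.171 °C


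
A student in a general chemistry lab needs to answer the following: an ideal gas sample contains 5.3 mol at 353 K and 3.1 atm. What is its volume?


PV = nRT  (R = 0.08206 L·atm/(mol·K))
V = nRT/P = 5.3×0.08206×353/3.1
= 49.525 L

49.525 L


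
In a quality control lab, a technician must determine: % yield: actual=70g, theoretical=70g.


% yield = actual/theoretical × 100
= 70/70 × 100
= 100.0%

100.0%


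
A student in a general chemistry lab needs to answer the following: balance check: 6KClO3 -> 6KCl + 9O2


Equation: 6KClO3 -> 6KCl + 9O2
Check atoms: Cl: 6=6, K: 6=6, O: 18=18
Balanced

Yes, balanced


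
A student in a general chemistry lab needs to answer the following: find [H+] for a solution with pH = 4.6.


[H+] = 10^(-pH) = 10^(-4.6)
= 2.51×10^-5 M

2.51×10^-5 M


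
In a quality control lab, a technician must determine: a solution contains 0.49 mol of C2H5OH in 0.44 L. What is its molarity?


M = n/V = 0.49/0.44 = 1.114 mol/L

1.114 M


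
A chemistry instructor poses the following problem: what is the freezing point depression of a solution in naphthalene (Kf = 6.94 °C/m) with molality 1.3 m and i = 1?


ΔTf = Kf × m × i
= 6.94 × 1.3 × 1
= 9.022 °C

9.022 °C


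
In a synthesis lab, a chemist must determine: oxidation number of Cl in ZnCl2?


halide: -1
Oxidation number: -1

-1


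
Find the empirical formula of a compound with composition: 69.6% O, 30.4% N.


Assume 100 g sample. Moles of each element:
  O: 69.6/16.0 = 4.35 mol
  N: 30.4/14.01 = 2.17 mol
Divide by smallest (2.17):
  O: 4.35/2.17 = 2.0
  N: 2.17/2.17 = 1.0
Empirical formula: NO2

NO2


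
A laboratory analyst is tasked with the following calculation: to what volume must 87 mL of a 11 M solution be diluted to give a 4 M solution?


C1V1 = C2V2
11 × 87 = 4 × V2
V2 = 957/4 = 239.25 mL

239.25 mL


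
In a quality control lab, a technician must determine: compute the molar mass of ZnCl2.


M(ZnCl2) = 1×65.38 + 2×35.45
= 65.38 + 70.9
= 136.28 g/mol

136.28 g/mol


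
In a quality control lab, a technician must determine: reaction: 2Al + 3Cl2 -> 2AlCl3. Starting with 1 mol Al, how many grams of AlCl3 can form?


Mole ratio AlCl3:Al = 2:2
n(AlCl3) = 1 × 2/2 = 1.000 mol
mass = 1.000 × 133.33 = 133.33 g

133.33 g


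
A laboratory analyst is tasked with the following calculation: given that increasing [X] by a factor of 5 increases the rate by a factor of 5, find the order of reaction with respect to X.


rate ∝ [X]^n
5^n = 5 → n = 1
Order in X: 1

1


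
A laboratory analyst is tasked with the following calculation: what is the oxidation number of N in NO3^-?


x + 3(-2) = -1, so x = +5
Oxidation number: +5

+5


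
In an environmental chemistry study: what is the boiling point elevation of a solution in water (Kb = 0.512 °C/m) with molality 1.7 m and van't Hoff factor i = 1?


ΔTb = Kb × m × i
= 0.512 × 1.7 × 1
= 0.8704 °C

0.8704 °C


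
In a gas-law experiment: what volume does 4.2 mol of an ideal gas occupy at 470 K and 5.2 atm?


PV = nRT  (R = 0.08206 L·atm/(mol·K))
V = nRT/P = 4.2×0.08206×470/5.2
= 31.151 L

31.151 L


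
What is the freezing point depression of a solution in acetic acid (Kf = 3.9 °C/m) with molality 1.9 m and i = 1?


ΔTf = Kf × m × i
= 3.9 × 1.9 × 1
= 7.41 °C

7.41 °C


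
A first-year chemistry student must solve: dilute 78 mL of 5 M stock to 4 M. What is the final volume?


C1V1 = C2V2
5 × 78 = 4 × V2
V2 = 390/4 = 97.5 mL

97.5 mL


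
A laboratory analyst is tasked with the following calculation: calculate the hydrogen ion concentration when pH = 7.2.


[H+] = 10^(-pH) = 10^(-7.2)
= 6.31×10^-8 M

6.31×10^-8 M


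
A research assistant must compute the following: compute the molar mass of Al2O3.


M(Al2O3) = 2×26.98 + 3×16.0
= 53.96 + 48.0
= 101.96 g/mol

101.96 g/mol


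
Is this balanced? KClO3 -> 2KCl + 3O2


Equation: KClO3 -> 2KCl + 3O2
Check atoms: Cl: 1≠2, K: 1≠2, O: 3≠6
Not balanced

No, not balanced


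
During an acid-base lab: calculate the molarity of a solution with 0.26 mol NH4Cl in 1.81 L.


M = n/V = 0.26/1.81 = 0.144 mol/L

0.144 M


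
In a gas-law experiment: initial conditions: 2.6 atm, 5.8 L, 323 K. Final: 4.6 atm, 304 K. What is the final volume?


P1V1/T1 = P2V2/T2
V2 = P1V1T2/(T1P2)
= 2.6×5.8×304/(323×4.6)
= 3.085 L

3.085 L


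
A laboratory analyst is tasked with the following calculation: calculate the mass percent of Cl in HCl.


M(HCl) = 1×1.008 + 1×35.45 = 36.458 g/mol
Mass of Cl = 1 × 35.45 = 35.45 g/mol
% Cl = 35.45/36.458 × 100 = 97.24%

97.24%


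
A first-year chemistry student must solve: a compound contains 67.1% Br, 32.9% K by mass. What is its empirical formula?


Assume 100 g sample. Moles of each element:
  Br: 67.1/79.9 = 0.84 mol
  K: 32.9/39.1 = 0.841 mol
Divide by smallest (0.84):
  Br: 0.84/0.84 = 1.0
  K: 0.841/0.84 = 1.0
Empirical formula: KBr

KBr


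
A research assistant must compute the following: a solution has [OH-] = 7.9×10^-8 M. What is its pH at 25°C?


pOH = -log10([OH-]) = -log10(7.9×10^-8)
= 8 - log10(7.9) = 7.1
pH = 14 - pOH = 14 - 7.1 = 6.9

6.9


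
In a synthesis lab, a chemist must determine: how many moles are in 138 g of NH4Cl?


M(NH4Cl) = 53.49 g/mol
n = mass/M = 138/53.49 = 2.5799 mol

2.5799 mol


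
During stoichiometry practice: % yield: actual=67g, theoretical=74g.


% yield = actual/theoretical × 100
= 67/74 × 100
= 90.54%

90.54%


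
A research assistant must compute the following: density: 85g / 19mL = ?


ρ = mass/volume
= 85/19
= 4.474 g/mL

4.474 g/mL


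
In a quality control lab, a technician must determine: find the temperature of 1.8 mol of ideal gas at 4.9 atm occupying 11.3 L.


PV = nRT  (R = 0.08206 L·atm/(mol·K))
T = PV/(nR) = 4.9×11.3/(1.8×0.08206)
= 55.37/0.147708
= 374.86 K

374.86 K


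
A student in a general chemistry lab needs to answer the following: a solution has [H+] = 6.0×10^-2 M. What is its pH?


pH = -log10([H+]) = -log10(6.0×10^-2)
= 2 - log10(6.0)
= 2 - 0.78
= 1.22

1.22


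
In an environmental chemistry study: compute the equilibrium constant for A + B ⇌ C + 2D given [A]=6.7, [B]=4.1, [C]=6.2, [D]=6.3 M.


Kc = [C][D]^2/([A][B])
= (6.2^1 × 6.3^2)/(6.7^1 × 4.1^1)
= 246.078/27.47
= 8.958

8.958


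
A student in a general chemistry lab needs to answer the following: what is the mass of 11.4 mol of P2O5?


M(P2O5) = 141.94 g/mol
mass = n × M = 11.4 × 141.94 = 1618.12 g

1618.12 g


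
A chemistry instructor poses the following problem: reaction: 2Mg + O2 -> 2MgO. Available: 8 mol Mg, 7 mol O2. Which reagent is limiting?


Mole ratio available / coefficient:
  Mg: 8/2 = 4.000
  O2: 7/1 = 7.000
Smaller ratio is limiting.

Mg


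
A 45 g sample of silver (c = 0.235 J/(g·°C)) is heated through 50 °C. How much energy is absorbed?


q = mcΔT = 45 × 0.235 × 50
= 528.75 J

528.75 J


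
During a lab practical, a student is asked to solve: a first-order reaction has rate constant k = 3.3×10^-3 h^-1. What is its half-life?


t½ = ln2/k = 0.693147/(3.3×10^-3 h^-1)
= 210.0 h

210.0 h


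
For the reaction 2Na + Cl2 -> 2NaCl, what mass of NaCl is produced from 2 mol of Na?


Mole ratio NaCl:Na = 2:2
n(NaCl) = 2 × 2/2 = 2.000 mol
mass = 2.000 × 58.44 = 116.88 g

116.88 g


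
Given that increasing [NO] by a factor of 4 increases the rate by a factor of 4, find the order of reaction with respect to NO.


rate ∝ [NO]^n
4^n = 4 → n = 1
Order in NO: 1

1


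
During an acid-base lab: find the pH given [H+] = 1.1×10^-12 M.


pH = -log10([H+]) = -log10(1.1×10^-12)
= 12 - log10(1.1)
= 12 - 0.04
= 11.96

11.96


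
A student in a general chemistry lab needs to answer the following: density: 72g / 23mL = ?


ρ = mass/volume
= 72/23
= 3.13 g/mL

3.13 g/mL


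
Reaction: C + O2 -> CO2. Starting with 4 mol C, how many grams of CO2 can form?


Mole ratio CO2:C = 1:1
n(CO2) = 4 × 1/1 = 4.000 mol
mass = 4.000 × 44.01 = 176.04 g

176.04 g


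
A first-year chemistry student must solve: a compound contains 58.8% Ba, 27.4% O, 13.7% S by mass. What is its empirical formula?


Assume 100 g sample. Moles of each element:
  Ba: 58.8/137.33 = 0.428 mol
  O: 27.4/16.0 = 1.712 mol
  S: 13.7/32.07 = 0.427 mol
Divide by smallest (0.427):
  Ba: 0.428/0.427 = 1.0
  O: 1.712/0.427 = 4.01
  S: 0.427/0.427 = 1.0
Empirical formula: BaSO4

BaSO4


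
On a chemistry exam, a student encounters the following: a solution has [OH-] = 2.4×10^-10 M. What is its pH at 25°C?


pOH = -log10([OH-]) = -log10(2.4×10^-10)
= 10 - log10(2.4) = 9.62
pH = 14 - pOH = 14 - 9.62 = 4.38

4.38


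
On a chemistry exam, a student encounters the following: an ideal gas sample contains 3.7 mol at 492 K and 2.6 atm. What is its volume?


PV = nRT  (R = 0.08206 L·atm/(mol·K))
V = nRT/P = 3.7×0.08206×492/2.6
= 57.455 L

57.455 L


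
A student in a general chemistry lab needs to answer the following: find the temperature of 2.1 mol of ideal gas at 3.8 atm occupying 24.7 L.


PV = nRT  (R = 0.08206 L·atm/(mol·K))
T = PV/(nR) = 3.8×24.7/(2.1×0.08206)
= 93.86/0.172326
= 544.67 K

544.67 K


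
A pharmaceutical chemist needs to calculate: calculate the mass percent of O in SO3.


M(SO3) = 1×32.07 + 3×16.0 = 80.07 g/mol
Mass of O = 3 × 16.0 = 48.00 g/mol
% O = 48.00/80.07 × 100 = 59.95%

59.95%


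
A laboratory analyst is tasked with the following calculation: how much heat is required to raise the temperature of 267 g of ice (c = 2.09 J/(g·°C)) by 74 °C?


q = mcΔT = 267 × 2.09 × 74
= 41294.22 J

41294.22 J


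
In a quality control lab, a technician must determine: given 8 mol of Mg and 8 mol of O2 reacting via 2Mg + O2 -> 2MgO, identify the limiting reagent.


Mole ratio available / coefficient:
  Mg: 8/2 = 4.000
  O2: 8/1 = 8.000
Smaller ratio is limiting.

Mg


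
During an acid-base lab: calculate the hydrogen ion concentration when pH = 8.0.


[H+] = 10^(-pH) = 10^(-8.0)
= 1.0×10^-8 M

1.0×10^-8 M


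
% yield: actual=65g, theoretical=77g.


% yield = actual/theoretical × 100
= 65/77 × 100
= 84.42%

84.42%


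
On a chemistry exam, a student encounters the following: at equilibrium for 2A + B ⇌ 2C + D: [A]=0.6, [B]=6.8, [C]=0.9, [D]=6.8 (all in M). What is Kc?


Kc = [C]^2[D]/([A]^2[B])
= (0.9^2 × 6.8^1)/(0.6^2 × 6.8^1)
= 5.508/2.448
= 2.250

2.250


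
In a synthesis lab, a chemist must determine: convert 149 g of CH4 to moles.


M(CH4) = 16.04 g/mol
n = mass/M = 149/16.04 = 9.2893 mol

9.2893 mol


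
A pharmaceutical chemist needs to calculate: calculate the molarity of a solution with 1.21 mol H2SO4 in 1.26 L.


M = n/V = 1.21/1.26 = 0.960 mol/L

0.960 M


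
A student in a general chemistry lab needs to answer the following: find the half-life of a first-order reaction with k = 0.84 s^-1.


t½ = ln2/k = 0.693147/(0.84 s^-1)
= 0.8252 s

0.8252 s


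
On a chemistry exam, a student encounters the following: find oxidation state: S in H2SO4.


2(+1) + x + 4(-2) = 0, so x = +6
Oxidation number: +6

+6


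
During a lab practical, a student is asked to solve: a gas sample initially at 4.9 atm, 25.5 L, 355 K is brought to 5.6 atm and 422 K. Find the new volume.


P1V1/T1 = P2V2/T2
V2 = P1V1T2/(T1P2)
= 4.9×25.5×422/(355×5.6)
= 26.524 L

26.524 L


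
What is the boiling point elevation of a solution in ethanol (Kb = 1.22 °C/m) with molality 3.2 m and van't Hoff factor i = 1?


ΔTb = Kb × m × i
= 1.22 × 3.2 × 1
= 3.904 °C

3.904 °C


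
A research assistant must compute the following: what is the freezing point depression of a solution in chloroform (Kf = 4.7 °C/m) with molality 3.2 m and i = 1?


ΔTf = Kf × m × i
= 4.7 × 3.2 × 1
= 15.04 °C

15.04 °C


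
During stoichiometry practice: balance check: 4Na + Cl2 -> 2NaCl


Equation: 4Na + Cl2 -> 2NaCl
Check atoms: Cl: 2=2, Na: 4≠2
Not balanced

No, not balanced


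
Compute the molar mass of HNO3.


M(HNO3) = 1×1.008 + 1×14.01 + 3×16.0
= 1.01 + 14.01 + 48.0
= 63.02 g/mol

63.02 g/mol


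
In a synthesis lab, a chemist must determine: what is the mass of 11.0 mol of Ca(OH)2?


M(Ca(OH)2) = 74.1 g/mol
mass = n × M = 11.0 × 74.1 = 815.10 g

815.10 g


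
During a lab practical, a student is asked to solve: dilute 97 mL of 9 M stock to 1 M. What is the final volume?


C1V1 = C2V2
9 × 97 = 1 × V2
V2 = 873/1 = 873.0 mL

873.0 mL


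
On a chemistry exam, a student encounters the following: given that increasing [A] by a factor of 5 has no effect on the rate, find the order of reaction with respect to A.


rate ∝ [A]^n
rate ∝ [A]^0
Order in A: 0

0


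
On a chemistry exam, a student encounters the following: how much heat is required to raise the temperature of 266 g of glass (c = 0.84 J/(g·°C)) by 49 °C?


q = mcΔT = 266 × 0.84 × 49
= 10948.56 J

10948.56 J


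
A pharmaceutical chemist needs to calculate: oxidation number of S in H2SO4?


2(+1) + x + 4(-2) = 0, so x = +6
Oxidation number: +6

+6


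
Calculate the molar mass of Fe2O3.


M(Fe2O3) = 2×55.85 + 3×16.0
= 111.7 + 48.0
= 159.7 g/mol

159.7 g/mol


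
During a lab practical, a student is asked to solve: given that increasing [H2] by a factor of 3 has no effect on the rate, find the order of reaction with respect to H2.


rate ∝ [H2]^n
rate ∝ [H2]^0
Order in H2: 0

0


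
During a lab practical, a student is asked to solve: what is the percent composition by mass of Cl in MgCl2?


M(MgCl2) = 1×24.31 + 2×35.45 = 95.21 g/mol
Mass of Cl = 2 × 35.45 = 70.90 g/mol
% Cl = 70.90/95.21 × 100 = 74.47%

74.47%


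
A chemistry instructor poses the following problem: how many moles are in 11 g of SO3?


M(SO3) = 80.07 g/mol
n = mass/M = 11/80.07 = 0.1374 mol

0.1374 mol


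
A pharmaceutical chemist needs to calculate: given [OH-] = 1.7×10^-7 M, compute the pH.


pOH = -log10([OH-]) = -log10(1.7×10^-7)
= 7 - log10(1.7) = 6.77
pH = 14 - pOH = 14 - 6.77 = 7.23

7.23


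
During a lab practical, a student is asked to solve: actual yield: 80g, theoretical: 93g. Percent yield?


% yield = actual/theoretical × 100
= 80/93 × 100
= 86.02%

86.02%


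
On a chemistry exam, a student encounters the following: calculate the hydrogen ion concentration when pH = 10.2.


[H+] = 10^(-pH) = 10^(-10.2)
= 6.31×10^-11 M

6.31×10^-11 M


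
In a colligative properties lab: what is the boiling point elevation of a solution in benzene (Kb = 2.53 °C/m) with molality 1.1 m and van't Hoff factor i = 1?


ΔTb = Kb × m × i
= 2.53 × 1.1 × 1
= 2.783 °C

2.783 °C


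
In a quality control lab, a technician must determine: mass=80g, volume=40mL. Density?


ρ = mass/volume
= 80/40
= 2.0 g/mL

2.0 g/mL


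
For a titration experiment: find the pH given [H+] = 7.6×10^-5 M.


pH = -log10([H+]) = -log10(7.6×10^-5)
= 5 - log10(7.6)
= 5 - 0.88
= 4.12

4.12


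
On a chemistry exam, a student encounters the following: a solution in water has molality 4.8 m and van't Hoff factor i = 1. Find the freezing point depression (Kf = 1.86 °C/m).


ΔTf = Kf × m × i
= 1.86 × 4.8 × 1
= 8.928 °C

8.928 °C


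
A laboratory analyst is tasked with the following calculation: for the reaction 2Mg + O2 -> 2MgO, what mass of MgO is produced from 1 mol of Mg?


Mole ratio MgO:Mg = 2:2
n(MgO) = 1 × 2/2 = 1.000 mol
mass = 1.000 × 40.31 = 40.31 g

40.31 g


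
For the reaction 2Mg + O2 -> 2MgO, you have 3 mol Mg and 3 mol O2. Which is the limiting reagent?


Mole ratio available / coefficient:
  Mg: 3/2 = 1.500
  O2: 3/1 = 3.000
Smaller ratio is limiting.

Mg


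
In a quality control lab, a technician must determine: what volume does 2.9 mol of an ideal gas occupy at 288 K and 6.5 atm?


PV = nRT  (R = 0.08206 L·atm/(mol·K))
V = nRT/P = 2.9×0.08206×288/6.5
= 10.544 L

10.544 L


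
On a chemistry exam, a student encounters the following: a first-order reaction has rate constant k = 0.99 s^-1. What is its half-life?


t½ = ln2/k = 0.693147/(0.99 s^-1)
= 0.7001 s

0.7001 s


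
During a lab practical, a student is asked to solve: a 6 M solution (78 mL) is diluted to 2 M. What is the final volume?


C1V1 = C2V2
6 × 78 = 2 × V2
V2 = 468/2 = 234.0 mL

234.0 mL


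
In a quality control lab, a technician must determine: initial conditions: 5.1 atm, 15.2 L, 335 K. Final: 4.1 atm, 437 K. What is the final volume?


P1V1/T1 = P2V2/T2
V2 = P1V1T2/(T1P2)
= 5.1×15.2×437/(335×4.1)
= 24.664 L

24.664 L


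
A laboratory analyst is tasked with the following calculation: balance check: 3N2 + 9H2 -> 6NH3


Equation: 3N2 + 9H2 -> 6NH3
Check atoms: H: 18=18, N: 6=6
Balanced

Yes, balanced


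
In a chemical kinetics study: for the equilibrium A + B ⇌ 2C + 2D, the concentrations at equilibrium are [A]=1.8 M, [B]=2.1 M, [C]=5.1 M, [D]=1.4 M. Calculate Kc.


Kc = [C]^2[D]^2/([A][B])
= (5.1^2 × 1.4^2)/(1.8^1 × 2.1^1)
= 50.9796/3.78
= 13.49

13.49


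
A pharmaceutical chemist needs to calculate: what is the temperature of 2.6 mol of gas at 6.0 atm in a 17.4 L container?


PV = nRT  (R = 0.08206 L·atm/(mol·K))
T = PV/(nR) = 6.0×17.4/(2.6×0.08206)
= 104.40/0.213356
= 489.32 K

489.32 K


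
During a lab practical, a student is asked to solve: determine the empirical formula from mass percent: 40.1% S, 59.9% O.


Assume 100 g sample. Moles of each element:
  S: 40.1/32.07 = 1.25 mol
  O: 59.9/16.0 = 3.744 mol
Divide by smallest (1.25):
  S: 1.25/1.25 = 1.0
  O: 3.744/1.25 = 3.0
Empirical formula: SO3

SO3


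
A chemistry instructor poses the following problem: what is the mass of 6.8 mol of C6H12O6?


M(C6H12O6) = 180.16 g/mol
mass = n × M = 6.8 × 180.16 = 1225.09 g

1225.09 g


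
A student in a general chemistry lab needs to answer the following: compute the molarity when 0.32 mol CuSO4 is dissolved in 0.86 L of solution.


M = n/V = 0.32/0.86 = 0.372 mol/L

0.372 M


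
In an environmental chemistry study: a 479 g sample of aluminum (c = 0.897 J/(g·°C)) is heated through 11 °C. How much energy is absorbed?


q = mcΔT = 479 × 0.897 × 11
= 4726.29 J

4726.29 J


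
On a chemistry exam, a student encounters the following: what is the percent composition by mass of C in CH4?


M(CH4) = 1×12.01 + 4×1.008 = 16.042 g/mol
Mass of C = 1 × 12.01 = 12.01 g/mol
% C = 12.01/16.042 × 100 = 74.87%

74.87%


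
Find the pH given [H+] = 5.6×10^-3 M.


pH = -log10([H+]) = -log10(5.6×10^-3)
= 3 - log10(5.6)
= 3 - 0.75
= 2.25

2.25


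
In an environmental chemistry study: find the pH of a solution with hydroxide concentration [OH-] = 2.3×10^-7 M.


pOH = -log10([OH-]) = -log10(2.3×10^-7)
= 7 - log10(2.3) = 6.64
pH = 14 - pOH = 14 - 6.64 = 7.36

7.36


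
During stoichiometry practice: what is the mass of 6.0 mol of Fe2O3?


M(Fe2O3) = 159.7 g/mol
mass = n × M = 6.0 × 159.7 = 958.20 g

958.20 g


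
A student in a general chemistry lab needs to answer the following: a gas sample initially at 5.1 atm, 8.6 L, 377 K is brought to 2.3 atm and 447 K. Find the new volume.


P1V1/T1 = P2V2/T2
V2 = P1V1T2/(T1P2)
= 5.1×8.6×447/(377×2.3)
= 22.61 L

22.61 L


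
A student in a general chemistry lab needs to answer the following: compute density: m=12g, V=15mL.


ρ = mass/volume
= 12/15
= 0.8 g/mL

0.8 g/mL


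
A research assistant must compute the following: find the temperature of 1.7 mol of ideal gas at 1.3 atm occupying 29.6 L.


PV = nRT  (R = 0.08206 L·atm/(mol·K))
T = PV/(nR) = 1.3×29.6/(1.7×0.08206)
= 38.48/0.139502
= 275.84 K

275.84 K


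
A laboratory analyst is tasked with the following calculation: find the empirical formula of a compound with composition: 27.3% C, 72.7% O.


Assume 100 g sample. Moles of each element:
  C: 27.3/12.01 = 2.273 mol
  O: 72.7/16.0 = 4.544 mol
Divide by smallest (2.273):
  C: 2.273/2.273 = 1.0
  O: 4.544/2.273 = 2.0
Empirical formula: CO2

CO2


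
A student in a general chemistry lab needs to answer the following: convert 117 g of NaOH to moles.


M(NaOH) = 40.0 g/mol
n = mass/M = 117/40.0 = 2.925 mol

2.925 mol


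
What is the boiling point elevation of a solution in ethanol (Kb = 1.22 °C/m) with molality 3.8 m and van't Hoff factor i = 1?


ΔTb = Kb × m × i
= 1.22 × 3.8 × 1
= 4.636 °C

4.636 °C


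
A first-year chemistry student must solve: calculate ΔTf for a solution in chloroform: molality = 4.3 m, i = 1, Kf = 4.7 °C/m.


ΔTf = Kf × m × i
= 4.7 × 4.3 × 1
= 20.21 °C

20.21 °C


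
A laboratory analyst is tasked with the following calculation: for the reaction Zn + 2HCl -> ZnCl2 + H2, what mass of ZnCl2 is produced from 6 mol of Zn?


Mole ratio ZnCl2:Zn = 1:1
n(ZnCl2) = 6 × 1/1 = 6.000 mol
mass = 6.000 × 136.28 = 817.68 g

817.68 g


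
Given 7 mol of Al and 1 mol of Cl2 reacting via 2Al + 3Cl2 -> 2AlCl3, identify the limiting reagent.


Mole ratio available / coefficient:
  Al: 7/2 = 3.500
  Cl2: 1/3 = 0.333
Smaller ratio is limiting.

Cl2


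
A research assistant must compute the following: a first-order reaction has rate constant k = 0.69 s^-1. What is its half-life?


t½ = ln2/k = 0.693147/(0.69 s^-1)
= 1.005 s

1.005 s


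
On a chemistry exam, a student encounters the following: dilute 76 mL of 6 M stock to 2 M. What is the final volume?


C1V1 = C2V2
6 × 76 = 2 × V2
V2 = 456/2 = 228.0 mL

228.0 mL


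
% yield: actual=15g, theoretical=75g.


% yield = actual/theoretical × 100
= 15/75 × 100
= 20.0%

20.0%


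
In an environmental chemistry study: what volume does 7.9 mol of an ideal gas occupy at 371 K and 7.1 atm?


PV = nRT  (R = 0.08206 L·atm/(mol·K))
V = nRT/P = 7.9×0.08206×371/7.1
= 33.875 L

33.875 L


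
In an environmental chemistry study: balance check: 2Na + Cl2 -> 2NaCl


Equation: 2Na + Cl2 -> 2NaCl
Check atoms: Cl: 2=2, Na: 2=2
Balanced

Yes, balanced


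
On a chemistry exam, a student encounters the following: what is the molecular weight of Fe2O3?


M(Fe2O3) = 2×55.85 + 3×16.0
= 111.7 + 48.0
= 159.7 g/mol

159.7 g/mol


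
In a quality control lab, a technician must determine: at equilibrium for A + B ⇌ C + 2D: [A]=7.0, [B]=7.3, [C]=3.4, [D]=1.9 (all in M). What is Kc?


Kc = [C][D]^2/([A][B])
= (3.4^1 × 1.9^2)/(7.0^1 × 7.3^1)
= 12.274/51.1
= 0.2402

0.2402


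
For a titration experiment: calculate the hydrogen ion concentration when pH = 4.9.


[H+] = 10^(-pH) = 10^(-4.9)
= 1.26×10^-5 M

1.26×10^-5 M


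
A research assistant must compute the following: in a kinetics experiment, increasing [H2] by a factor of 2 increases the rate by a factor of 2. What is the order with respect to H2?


rate ∝ [H2]^n
2^n = 2 → n = 1
Order in H2: 1

1


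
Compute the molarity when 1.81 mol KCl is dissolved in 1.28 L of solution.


M = n/V = 1.81/1.28 = 1.414 mol/L

1.414 M


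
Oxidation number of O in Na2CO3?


O is usually -2
Oxidation number: -2

-2


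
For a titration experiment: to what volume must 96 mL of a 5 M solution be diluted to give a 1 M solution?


C1V1 = C2V2
5 × 96 = 1 × V2
V2 = 480/1 = 480.0 mL

480.0 mL


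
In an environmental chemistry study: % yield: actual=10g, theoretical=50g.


% yield = actual/theoretical × 100
= 10/50 × 100
= 20.0%

20.0%


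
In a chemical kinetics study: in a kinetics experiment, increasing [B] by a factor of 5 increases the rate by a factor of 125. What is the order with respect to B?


rate ∝ [B]^n
5^n = 125 → n = 3
Order in B: 3

3


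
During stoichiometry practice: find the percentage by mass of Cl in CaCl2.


M(CaCl2) = 1×40.08 + 2×35.45 = 110.98 g/mol
Mass of Cl = 2 × 35.45 = 70.90 g/mol
% Cl = 70.90/110.98 × 100 = 63.89%

63.89%


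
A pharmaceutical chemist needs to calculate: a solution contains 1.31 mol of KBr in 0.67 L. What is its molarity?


M = n/V = 1.31/0.67 = 1.955 mol/L

1.955 M


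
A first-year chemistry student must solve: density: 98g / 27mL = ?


ρ = mass/volume
= 98/27
= 3.63 g/mL

3.63 g/mL


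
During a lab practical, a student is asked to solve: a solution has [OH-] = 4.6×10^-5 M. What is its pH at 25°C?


pOH = -log10([OH-]) = -log10(4.6×10^-5)
= 5 - log10(4.6) = 4.34
pH = 14 - pOH = 14 - 4.34 = 9.66

9.66


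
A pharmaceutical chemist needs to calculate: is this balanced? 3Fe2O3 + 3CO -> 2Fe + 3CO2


Equation: 3Fe2O3 + 3CO -> 2Fe + 3CO2
Check atoms: C: 3=3, Fe: 6≠2, O: 12≠6
Not balanced

No, not balanced


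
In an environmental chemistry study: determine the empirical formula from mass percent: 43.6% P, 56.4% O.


Assume 100 g sample. Moles of each element:
  P: 43.6/30.97 = 1.408 mol
  O: 56.4/16.0 = 3.525 mol
Divide by smallest (1.408):
  P: 1.408/1.408 = 1.0
  O: 3.525/1.408 = 2.5
Multiply all ratios by 2 to obtain whole numbers.
Empirical formula: P2O5

P2O5


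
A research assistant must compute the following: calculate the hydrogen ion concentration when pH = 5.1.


[H+] = 10^(-pH) = 10^(-5.1)
= 7.94×10^-6 M

7.94×10^-6 M


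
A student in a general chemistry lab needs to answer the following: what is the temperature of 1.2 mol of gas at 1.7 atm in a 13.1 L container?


PV = nRT  (R = 0.08206 L·atm/(mol·K))
T = PV/(nR) = 1.7×13.1/(1.2×0.08206)
= 22.27/0.098472
= 226.16 K

226.16 K


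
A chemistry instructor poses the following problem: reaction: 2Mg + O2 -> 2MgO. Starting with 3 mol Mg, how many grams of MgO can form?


Mole ratio MgO:Mg = 2:2
n(MgO) = 3 × 2/2 = 3.000 mol
mass = 3.000 × 40.31 = 120.93 g

120.93 g


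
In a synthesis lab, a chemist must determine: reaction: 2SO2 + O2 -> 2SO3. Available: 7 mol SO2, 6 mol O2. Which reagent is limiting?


Mole ratio available / coefficient:
  SO2: 7/2 = 3.500
  O2: 6/1 = 6.000
Smaller ratio is limiting.

SO2


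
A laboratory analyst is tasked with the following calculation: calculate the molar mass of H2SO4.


M(H2SO4) = 2×1.008 + 1×32.07 + 4×16.0
= 2.02 + 32.07 + 64.0
= 98.09 g/mol

98.09 g/mol


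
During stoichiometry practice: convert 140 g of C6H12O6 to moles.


M(C6H12O6) = 180.16 g/mol
n = mass/M = 140/180.16 = 0.7771 mol

0.7771 mol


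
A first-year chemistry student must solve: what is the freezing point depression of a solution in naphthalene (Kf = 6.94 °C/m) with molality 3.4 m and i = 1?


ΔTf = Kf × m × i
= 6.94 × 3.4 × 1
= 23.596 °C

23.596 °C


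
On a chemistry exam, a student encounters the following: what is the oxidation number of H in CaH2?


H with a metal (hydride): -1
Oxidation number: -1

-1


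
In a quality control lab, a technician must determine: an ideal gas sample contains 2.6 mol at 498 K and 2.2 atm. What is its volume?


PV = nRT  (R = 0.08206 L·atm/(mol·K))
V = nRT/P = 2.6×0.08206×498/2.2
= 48.296 L

48.296 L
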